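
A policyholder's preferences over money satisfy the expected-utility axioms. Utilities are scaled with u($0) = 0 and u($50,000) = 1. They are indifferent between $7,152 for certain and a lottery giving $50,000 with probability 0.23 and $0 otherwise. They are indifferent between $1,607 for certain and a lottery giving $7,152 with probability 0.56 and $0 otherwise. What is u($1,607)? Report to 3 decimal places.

First, u($7,152) = 0.23·u($50,000) + 0.77·u($0) = 0.23.
The second indifference gives u($1,607) = 0.56·u($7,152) + 0.44·u($0) = 0.56·0.23 + 0.44·0.00 = 0.1288.

0.129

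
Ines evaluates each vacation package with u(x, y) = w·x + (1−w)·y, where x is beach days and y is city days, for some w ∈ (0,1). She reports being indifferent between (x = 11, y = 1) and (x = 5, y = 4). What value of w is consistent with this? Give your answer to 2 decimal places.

w = 0.33

u(11,1) = u(5,4) means w·11 + (1−w)·1 = w·5 + (1−w)·4.
w·(11−5) = (1−w)·(4−1), i.e. w·6 = (1−w)·3.
So w/(1−w) = 3/6 = 0.5000, giving w = 3/(6+3) = 0.33.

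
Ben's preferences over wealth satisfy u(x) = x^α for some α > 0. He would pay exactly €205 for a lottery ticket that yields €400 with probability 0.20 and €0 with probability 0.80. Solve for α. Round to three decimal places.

The lottery's expected utility is 0.20·u(400) + 0.80·u(0) = 0.20·400^α (since u(0) = 0 for α > 0).
Equating: 205^α = 0.20·400^α, i.e. 0.5125^α = 0.20.
Taking logs: α·ln(205/400) = ln(0.20), so α = -1.609438 / -0.668455 ≈ 2.408.

α ≈ 2.408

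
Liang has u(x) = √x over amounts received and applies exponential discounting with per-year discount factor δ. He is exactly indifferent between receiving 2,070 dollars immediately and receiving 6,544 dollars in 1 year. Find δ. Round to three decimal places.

δ ≈ 0.562

Indifference means u(2070) = δ · u(6544), so δ = u(2070)/u(6544).
Since u(x) = √x, δ = √(2070/6544) = 0.56242.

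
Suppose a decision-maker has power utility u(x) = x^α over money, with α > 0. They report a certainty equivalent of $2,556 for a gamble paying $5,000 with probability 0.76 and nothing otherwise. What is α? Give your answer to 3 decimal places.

EU(lottery) = 0.76·5000^α + 0.24·0 = 0.76·5000^α.
Setting u(2556) equal to that: 2556^α = 0.76·5000^α ⇒ (2556/5000)^α = 0.76.
α = ln(0.76) / ln(2556/5000) = -0.274437/-0.670994 ≈ 0.409.

α ≈ 0.409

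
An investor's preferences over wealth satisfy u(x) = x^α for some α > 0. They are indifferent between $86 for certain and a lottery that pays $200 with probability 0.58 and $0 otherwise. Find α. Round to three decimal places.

α ≈ 0.645

Since u(0) = 0, the lottery's EU is 0.58·200^α.
Equating: 86^α = 0.58·200^α, i.e. 0.4300^α = 0.58.
Take logs: α = ln 0.58 / ln(86/200) ≈ 0.64543.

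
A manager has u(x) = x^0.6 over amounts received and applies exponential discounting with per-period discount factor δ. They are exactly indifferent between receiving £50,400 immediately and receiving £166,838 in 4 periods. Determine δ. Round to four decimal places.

δ ≈ 0.8356

Equating discounted utilities: u(50400) = δ^4·u(166838) ⇒ δ^4 = u(50400)/u(166838).
With u(x) = x^0.6: δ^4 = 50400^0.6/166838^0.6 = (50400/166838)^0.6 = 0.48762.
Taking the 4th root: δ = 0.48762^(1/4) ≈ 0.8356.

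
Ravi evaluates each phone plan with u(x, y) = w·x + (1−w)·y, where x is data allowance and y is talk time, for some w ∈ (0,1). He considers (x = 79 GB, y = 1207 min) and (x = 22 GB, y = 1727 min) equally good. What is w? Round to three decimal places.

Equating utilities: w·79 + (1−w)·1207 = w·22 + (1−w)·1727.
Rearranging, 57·w − 520·(1−w) = 0.
Hence w = 520/(57+520) = 520/577 = 0.901.

w = 0.901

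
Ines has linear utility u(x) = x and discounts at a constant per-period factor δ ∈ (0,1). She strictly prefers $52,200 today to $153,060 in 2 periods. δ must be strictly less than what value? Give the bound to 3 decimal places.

The preference means 52200 > δ^2·153060.
So δ^2 < 52200/153060 = 0.34104; taking the square root of both positive sides preserves the inequality.
δ < (52200/153060)^(1/2) ≈ 0.584.

δ < 0.584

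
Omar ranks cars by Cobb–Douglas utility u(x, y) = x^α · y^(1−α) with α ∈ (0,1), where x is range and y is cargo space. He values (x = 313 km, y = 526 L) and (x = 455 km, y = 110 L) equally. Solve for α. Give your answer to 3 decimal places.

Indifference: 313^α · 526^(1−α) = 455^α · 110^(1−α).
Rearrange to (313/455)^α = (110/526)^(1−α) and take logs: α·-0.374094 = (1−α)·-1.564821.
With A = -0.374094 and B = -1.564821: α·A = (1−α)·B, so α = B/(A+B) = -1.564821/-1.938915 ≈ 0.807.

α ≈ 0.807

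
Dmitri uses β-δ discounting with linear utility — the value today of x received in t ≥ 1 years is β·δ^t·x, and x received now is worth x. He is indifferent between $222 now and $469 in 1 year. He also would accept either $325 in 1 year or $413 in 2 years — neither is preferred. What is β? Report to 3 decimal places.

β ≈ 0.602

The second indifference involves only future payoffs, so β cancels: β·δ^1·325 = β·δ^2·413, giving δ = 325/413 = 0.78692.
The first indifference: 222 = β·δ·469, so β = 222/(δ·469) = 222/(0.78692·469) ≈ 0.602.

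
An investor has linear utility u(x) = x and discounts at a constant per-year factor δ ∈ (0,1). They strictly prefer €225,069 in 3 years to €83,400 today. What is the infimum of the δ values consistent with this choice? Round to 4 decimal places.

Comparing present values: 83400 < δ^3·225069.
Dividing by 225069: δ^3 > 0.37055. Both sides are positive, so the cube root keeps the direction.
δ > 0.37055^(1/3) = 0.7183.

δ > 0.7183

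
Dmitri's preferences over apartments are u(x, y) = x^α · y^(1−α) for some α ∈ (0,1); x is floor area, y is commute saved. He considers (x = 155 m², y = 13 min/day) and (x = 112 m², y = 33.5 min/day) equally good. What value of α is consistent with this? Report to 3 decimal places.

α ≈ 0.744

Indifference: 155^α · 13^(1−α) = 112^α · 33.5^(1−α).
Rearrange to (155/112)^α = (33.5/13)^(1−α) and take logs: α·0.324926 = (1−α)·0.946596.
With A = 0.324926 and B = 0.946596: α·A = (1−α)·B, so α = B/(A+B) = 0.946596/1.271522 ≈ 0.744.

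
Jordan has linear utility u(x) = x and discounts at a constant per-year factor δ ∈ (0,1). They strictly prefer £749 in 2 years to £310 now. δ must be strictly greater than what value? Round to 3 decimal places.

δ > 0.643

The preference means 310 < δ^2·749.
Dividing by 749: δ^2 > 0.41389. Both sides are positive, so the square root keeps the direction.
δ > 0.41389^(1/2) = 0.643.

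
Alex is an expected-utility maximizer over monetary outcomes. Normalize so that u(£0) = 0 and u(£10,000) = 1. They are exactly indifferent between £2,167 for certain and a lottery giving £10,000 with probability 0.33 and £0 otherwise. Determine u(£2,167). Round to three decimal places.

u(£2,167) equals the lottery's expected utility: 0.33·1 + 0.67·0 = 0.33.

0.330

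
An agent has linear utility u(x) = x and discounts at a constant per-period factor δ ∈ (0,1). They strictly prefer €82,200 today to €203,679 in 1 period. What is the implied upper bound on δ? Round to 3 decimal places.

δ < 0.404

Comparing present values: 82200 > δ·203679.
Dividing through by 203679 gives δ < 0.40358.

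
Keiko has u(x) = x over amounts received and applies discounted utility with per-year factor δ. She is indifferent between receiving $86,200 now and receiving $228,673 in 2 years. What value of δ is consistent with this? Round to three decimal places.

Equating discounted utilities: u(86200) = δ^2·u(228673) ⇒ δ^2 = u(86200)/u(228673).
With u(x) = x: δ^2 = 86200/228673 = 0.37696.
Taking the square root: δ = 0.37696^(1/2) ≈ 0.614.

δ ≈ 0.614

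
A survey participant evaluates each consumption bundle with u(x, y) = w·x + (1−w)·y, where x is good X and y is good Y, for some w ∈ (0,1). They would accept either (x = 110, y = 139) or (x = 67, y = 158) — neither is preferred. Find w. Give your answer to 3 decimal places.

Indifference: w·110 + (1−w)·139 = w·67 + (1−w)·158.
Collecting terms: w·43 = (1−w)·19.
The marginal rate of substitution is 19/43, so w = 19/(43+19) = 0.306.

w = 0.306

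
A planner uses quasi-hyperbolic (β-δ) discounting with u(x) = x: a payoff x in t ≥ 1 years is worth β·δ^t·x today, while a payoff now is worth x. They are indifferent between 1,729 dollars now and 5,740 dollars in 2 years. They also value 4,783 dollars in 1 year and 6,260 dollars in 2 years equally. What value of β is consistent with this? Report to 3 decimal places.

β ≈ 0.516

The second indifference involves only future payoffs, so β cancels: β·δ^1·4783 = β·δ^2·6260, giving δ = 4783/6260 = 0.76406.
Substituting δ into 1729 = β·δ^2·5740: β = 1729/(3350.919) ≈ 0.516.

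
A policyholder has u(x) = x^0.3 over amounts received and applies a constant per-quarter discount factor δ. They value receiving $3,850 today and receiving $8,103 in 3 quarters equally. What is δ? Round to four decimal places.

Equating discounted utilities: u(3850) = δ^3·u(8103) ⇒ δ^3 = u(3850)/u(8103).
Since u(x) = x^0.3, δ^3 = (3850/8103)^0.3 = 0.47513^0.3 = 0.79992.
So δ = 0.79992^(1/3) ≈ 0.9283.

δ ≈ 0.9283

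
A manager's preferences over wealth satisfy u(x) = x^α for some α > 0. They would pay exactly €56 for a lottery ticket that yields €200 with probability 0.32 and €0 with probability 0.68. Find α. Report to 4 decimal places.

α ≈ 0.8951

The lottery's expected utility is 0.32·u(200) + 0.68·u(0) = 0.32·200^α (since u(0) = 0 for α > 0).
Equating: 56^α = 0.32·200^α, i.e. 0.2800^α = 0.32.
Taking logs: α·ln(56/200) = ln(0.32), so α = -1.1394343 / -1.2729657 ≈ 0.8951.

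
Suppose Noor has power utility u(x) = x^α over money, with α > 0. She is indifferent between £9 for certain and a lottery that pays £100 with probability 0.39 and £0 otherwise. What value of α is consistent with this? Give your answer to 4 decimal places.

α ≈ 0.3910

The lottery's expected utility is 0.39·u(100) + 0.61·u(0) = 0.39·100^α (since u(0) = 0 for α > 0).
Setting u(9) equal to that: 9^α = 0.39·100^α ⇒ (9/100)^α = 0.39.
Take logs: α = ln 0.39 / ln(9/100) ≈ 0.391042.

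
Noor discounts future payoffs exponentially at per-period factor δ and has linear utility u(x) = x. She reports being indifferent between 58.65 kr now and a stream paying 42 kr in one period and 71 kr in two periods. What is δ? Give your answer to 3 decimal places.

δ ≈ 0.660

Equating present values: 58.65 = 42δ + 71δ².
Rearranged: 71δ² + 42δ − 58.65 = 0.
δ = (−42 + √(42² + 4·71·58.65)) / (2·71) = (−42 + √18420.60) / 142 ≈ 0.660.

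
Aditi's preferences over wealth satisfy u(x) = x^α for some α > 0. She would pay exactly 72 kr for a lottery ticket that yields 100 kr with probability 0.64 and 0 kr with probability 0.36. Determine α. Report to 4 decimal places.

α ≈ 1.3585

The lottery's expected utility is 0.64·u(100) + 0.36·u(0) = 0.64·100^α (since u(0) = 0 for α > 0).
Setting u(72) equal to that: 72^α = 0.64·100^α ⇒ (72/100)^α = 0.64.
Taking logs: α·ln(72/100) = ln(0.64), so α = -0.4462871 / -0.3285041 ≈ 1.3585.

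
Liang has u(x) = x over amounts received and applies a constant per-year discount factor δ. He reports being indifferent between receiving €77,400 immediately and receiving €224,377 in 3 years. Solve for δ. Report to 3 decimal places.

δ ≈ 0.701

Indifference means u(77400) = δ^3 · u(224377), so δ^3 = u(77400)/u(224377).
With u(x) = x: δ^3 = 77400/224377 = 0.34496.
Taking the cube root: δ = 0.34496^(1/3) ≈ 0.701.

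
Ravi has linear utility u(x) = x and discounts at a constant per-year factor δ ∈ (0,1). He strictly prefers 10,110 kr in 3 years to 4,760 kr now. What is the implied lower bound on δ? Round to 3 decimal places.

δ > 0.778

The preference means 4760 < δ^3·10110.
Dividing by 10110: δ^3 > 0.47082. Both sides are positive, so the cube root keeps the direction.
δ > (4760/10110)^(1/3) ≈ 0.778.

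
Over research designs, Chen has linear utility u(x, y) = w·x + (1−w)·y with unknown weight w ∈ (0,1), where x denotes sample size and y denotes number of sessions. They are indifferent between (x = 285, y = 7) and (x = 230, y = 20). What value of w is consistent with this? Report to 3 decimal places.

w = 0.191

u(285,7) = u(230,20) means w·285 + (1−w)·7 = w·230 + (1−w)·20.
w·(285−230) = (1−w)·(20−7), i.e. w·55 = (1−w)·13.
So w/(1−w) = 13/55 = 0.2364, giving w = 13/(55+13) = 0.191.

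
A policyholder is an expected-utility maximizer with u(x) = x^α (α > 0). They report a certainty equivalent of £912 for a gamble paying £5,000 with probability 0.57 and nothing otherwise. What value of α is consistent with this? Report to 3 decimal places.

Since u(0) = 0, the lottery's EU is 0.57·5000^α.
Indifference: 912^α = 0.57·5000^α, so (912/5000)^α = 0.57.
Taking logs: α·ln(912/5000) = ln(0.57), so α = -0.562119 / -1.701553 ≈ 0.330.

α ≈ 0.330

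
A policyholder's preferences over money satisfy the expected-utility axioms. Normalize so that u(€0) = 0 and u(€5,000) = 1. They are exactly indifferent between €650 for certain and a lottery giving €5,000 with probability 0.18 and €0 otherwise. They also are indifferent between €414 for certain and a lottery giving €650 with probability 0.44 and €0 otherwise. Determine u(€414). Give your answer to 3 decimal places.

0.079

First, u(€650) = 0.18·u(€5,000) + 0.82·u(€0) = 0.18.
Then u(€414) = 0.44·u(€650) + 0.56·u(€0) = 0.44·0.18 + 0.56·0.00 = 0.0792.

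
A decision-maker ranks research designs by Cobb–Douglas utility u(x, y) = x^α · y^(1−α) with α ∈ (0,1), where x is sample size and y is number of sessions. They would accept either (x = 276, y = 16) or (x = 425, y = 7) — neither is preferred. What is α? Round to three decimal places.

α ≈ 0.657

The Cobb–Douglas utilities coincide, so 276^α·16^(1−α) = 425^α·7^(1−α).
(276/425)^α = (7/16)^(1−α); take logs: α·ln(276/425) = (1−α)·ln(7/16), i.e. α·-0.431688 = (1−α)·-0.826679.
So α/(1−α) = (-0.826679)/(-0.431688) = 1.914992, and α = 1.914992/2.914992 ≈ 0.657.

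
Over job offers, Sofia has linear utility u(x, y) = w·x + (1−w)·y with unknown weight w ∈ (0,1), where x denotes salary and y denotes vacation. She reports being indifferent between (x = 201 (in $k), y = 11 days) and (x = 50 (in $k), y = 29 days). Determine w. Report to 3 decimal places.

Indifference: w·201 + (1−w)·11 = w·50 + (1−w)·29.
Collecting terms: w·151 = (1−w)·18.
So w/(1−w) = 18/151 = 0.1192, giving w = 18/(151+18) = 0.107.

w = 0.107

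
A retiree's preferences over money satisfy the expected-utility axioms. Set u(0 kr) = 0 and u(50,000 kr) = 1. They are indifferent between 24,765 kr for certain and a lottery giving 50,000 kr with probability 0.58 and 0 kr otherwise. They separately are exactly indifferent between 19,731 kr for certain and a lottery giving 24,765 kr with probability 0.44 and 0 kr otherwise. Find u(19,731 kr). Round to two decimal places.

0.26

First, u(24,765 kr) = 0.58·u(50,000 kr) + 0.42·u(0 kr) = 0.58.
Then u(19,731 kr) = 0.44·u(24,765 kr) + 0.56·u(0 kr) = 0.44·0.58 + 0.56·0.00 = 0.2552.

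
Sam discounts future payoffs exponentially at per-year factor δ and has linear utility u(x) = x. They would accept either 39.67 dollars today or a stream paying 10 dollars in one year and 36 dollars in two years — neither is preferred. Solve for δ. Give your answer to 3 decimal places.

The stream is worth 10δ + 36δ² today, so 10δ + 36δ² = 39.67.
So 36δ² + 10δ − 39.67 = 0.
The positive root is δ = [−10 + √(10² + 4·36·39.67)] / (2·36) = (−10 + 76.240)/72 ≈ 0.920.

δ ≈ 0.920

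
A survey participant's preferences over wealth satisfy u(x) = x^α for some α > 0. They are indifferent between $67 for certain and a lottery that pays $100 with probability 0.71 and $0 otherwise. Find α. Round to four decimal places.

Since u(0) = 0, the lottery's EU is 0.71·100^α.
Setting u(67) equal to that: 67^α = 0.71·100^α ⇒ (67/100)^α = 0.71.
Taking logs: α·ln(67/100) = ln(0.71), so α = -0.3424903 / -0.4004776 ≈ 0.8552.

α ≈ 0.8552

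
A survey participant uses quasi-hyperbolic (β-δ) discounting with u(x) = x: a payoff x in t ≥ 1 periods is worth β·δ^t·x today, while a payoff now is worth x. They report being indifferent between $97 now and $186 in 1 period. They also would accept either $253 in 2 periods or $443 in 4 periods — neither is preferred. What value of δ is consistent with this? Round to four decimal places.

From the later pair, β·δ^2·253 = β·δ^4·443; dividing through, δ^2 = 253/443 = 0.57111, so δ = 0.75572.

δ ≈ 0.7557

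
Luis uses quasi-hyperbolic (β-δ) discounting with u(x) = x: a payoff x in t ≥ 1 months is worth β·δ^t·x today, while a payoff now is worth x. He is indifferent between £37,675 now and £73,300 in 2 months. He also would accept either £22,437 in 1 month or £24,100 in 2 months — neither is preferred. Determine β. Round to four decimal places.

The second indifference involves only future payoffs, so β cancels: β·δ^1·22437 = β·δ^2·24100, giving δ = 22437/24100 = 0.93100.
Now use the now-vs-future pair: 37675 = β·δ^2·73300 gives β = 37675/(0.86675·73300) ≈ 0.5930.

β ≈ 0.5930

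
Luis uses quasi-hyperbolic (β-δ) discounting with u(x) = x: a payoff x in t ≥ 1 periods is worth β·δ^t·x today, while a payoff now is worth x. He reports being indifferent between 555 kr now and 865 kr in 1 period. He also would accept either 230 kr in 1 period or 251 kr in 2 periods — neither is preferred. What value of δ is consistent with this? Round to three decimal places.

From the later pair, β·δ^1·230 = β·δ^2·251; dividing through, δ = 230/251 = 0.91633.

δ ≈ 0.916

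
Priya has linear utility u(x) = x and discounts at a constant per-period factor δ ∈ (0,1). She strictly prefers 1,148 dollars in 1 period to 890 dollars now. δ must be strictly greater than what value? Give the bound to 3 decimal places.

δ > 0.775

Comparing present values: 890 < δ·1148.
Dividing through by 1148 gives δ > 0.77526.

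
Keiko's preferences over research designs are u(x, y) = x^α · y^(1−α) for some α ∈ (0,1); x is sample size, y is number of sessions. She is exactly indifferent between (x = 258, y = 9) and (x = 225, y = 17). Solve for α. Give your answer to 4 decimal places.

The Cobb–Douglas utilities coincide, so 258^α·9^(1−α) = 225^α·17^(1−α).
(258/225)^α = (17/9)^(1−α); take logs: α·ln(258/225) = (1−α)·ln(17/9), i.e. α·0.1368592 = (1−α)·0.6359888.
So α/(1−α) = (0.6359888)/(0.1368592) = 4.6470299, and α = 4.6470299/5.6470299 ≈ 0.8229.

α ≈ 0.8229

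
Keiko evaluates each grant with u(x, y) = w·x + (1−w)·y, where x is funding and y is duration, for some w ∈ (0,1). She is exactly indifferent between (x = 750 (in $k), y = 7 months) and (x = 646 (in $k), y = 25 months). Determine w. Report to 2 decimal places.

u(750,7) = u(646,25) means w·750 + (1−w)·7 = w·646 + (1−w)·25.
w·(750−646) = (1−w)·(25−7), i.e. w·104 = (1−w)·18.
So w/(1−w) = 18/104 = 0.1731, giving w = 18/(104+18) = 0.15.

w = 0.15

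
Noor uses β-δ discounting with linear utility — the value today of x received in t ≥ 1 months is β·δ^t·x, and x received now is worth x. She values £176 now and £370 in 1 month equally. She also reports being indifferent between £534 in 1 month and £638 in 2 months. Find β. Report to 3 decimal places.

The second indifference involves only future payoffs, so β cancels: β·δ^1·534 = β·δ^2·638, giving δ = 534/638 = 0.83699.
Substituting δ into 176 = β·δ·370: β = 176/(309.687) ≈ 0.568.

β ≈ 0.568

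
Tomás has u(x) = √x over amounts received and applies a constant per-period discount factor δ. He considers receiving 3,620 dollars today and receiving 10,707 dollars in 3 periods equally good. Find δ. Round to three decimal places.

The payoff in 3 periods is discounted by δ^3, so u(3620) = δ^3·u(10707) and δ^3 = u(3620)/u(10707).
Since u(x) = √x, δ^3 = √(3620/10707) = 0.58146.
Taking the cube root: δ = 0.58146^(1/3) ≈ 0.835.

δ ≈ 0.835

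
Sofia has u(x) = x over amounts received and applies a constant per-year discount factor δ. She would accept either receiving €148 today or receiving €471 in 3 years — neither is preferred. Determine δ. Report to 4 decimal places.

δ ≈ 0.6799

Equating discounted utilities: u(148) = δ^3·u(471) ⇒ δ^3 = u(148)/u(471).
With u(x) = x: δ^3 = 148/471 = 0.31423.
So δ = 0.31423^(1/3) ≈ 0.6799.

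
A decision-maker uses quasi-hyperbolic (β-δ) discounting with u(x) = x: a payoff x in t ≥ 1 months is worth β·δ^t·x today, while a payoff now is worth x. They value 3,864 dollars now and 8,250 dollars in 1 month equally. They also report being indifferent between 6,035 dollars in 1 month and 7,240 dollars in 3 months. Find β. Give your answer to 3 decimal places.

β ≈ 0.513

From the later pair, β·δ^1·6035 = β·δ^3·7240; dividing through, δ^2 = 6035/7240 = 0.83356, so δ = 0.91300.
Now use the now-vs-future pair: 3864 = β·δ·8250 gives β = 3864/(0.91300·8250) ≈ 0.513.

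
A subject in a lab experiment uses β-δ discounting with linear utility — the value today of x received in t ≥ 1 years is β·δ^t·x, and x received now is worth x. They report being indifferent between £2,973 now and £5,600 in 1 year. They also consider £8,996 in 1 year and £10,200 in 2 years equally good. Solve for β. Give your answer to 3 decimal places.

From the later pair, β·δ^1·8996 = β·δ^2·10200; dividing through, δ = 8996/10200 = 0.88196.
Substituting δ into 2973 = β·δ·5600: β = 2973/(4938.980) ≈ 0.602.

β ≈ 0.602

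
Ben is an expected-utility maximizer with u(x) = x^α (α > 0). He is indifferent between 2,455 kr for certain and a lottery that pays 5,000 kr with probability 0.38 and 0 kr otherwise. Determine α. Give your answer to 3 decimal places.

α ≈ 1.360

EU(lottery) = 0.38·5000^α + 0.62·0 = 0.38·5000^α.
Indifference: 2455^α = 0.38·5000^α, so (2455/5000)^α = 0.38.
α = ln(0.38) / ln(2455/5000) = -0.967584/-0.711311 ≈ 1.360.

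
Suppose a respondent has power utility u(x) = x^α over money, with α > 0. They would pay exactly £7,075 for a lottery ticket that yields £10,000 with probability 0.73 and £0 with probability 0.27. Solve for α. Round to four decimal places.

EU(lottery) = 0.73·10000^α + 0.27·0 = 0.73·10000^α.
Equating: 7075^α = 0.73·10000^α, i.e. 0.7075^α = 0.73.
α = ln(0.73) / ln(7075/10000) = -0.3147107/-0.3460176 ≈ 0.9095.

α ≈ 0.9095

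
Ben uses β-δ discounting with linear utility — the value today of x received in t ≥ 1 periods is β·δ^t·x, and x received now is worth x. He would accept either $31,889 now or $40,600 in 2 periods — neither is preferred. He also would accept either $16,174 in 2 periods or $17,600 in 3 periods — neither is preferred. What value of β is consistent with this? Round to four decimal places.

β ≈ 0.9300

Both payoffs in the second observation are in the future, so β drops out: δ^2·16174 = δ^3·17600 ⇒ δ = 16174/17600 = 0.91898.
Now use the now-vs-future pair: 31889 = β·δ^2·40600 gives β = 31889/(0.84452·40600) ≈ 0.9300.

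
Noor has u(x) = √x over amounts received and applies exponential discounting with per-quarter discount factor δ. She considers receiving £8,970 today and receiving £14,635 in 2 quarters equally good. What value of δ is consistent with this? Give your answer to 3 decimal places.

Indifference means u(8970) = δ^2 · u(14635), so δ^2 = u(8970)/u(14635).
Since u(x) = √x, δ^2 = √(8970/14635) = 0.78289.
Taking the square root: δ = 0.78289^(1/2) ≈ 0.885.

δ ≈ 0.885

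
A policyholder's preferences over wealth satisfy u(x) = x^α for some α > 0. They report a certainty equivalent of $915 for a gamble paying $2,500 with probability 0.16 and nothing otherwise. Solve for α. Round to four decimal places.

The lottery's expected utility is 0.16·u(2500) + 0.84·u(0) = 0.16·2500^α (since u(0) = 0 for α > 0).
Equating: 915^α = 0.16·2500^α, i.e. 0.3660^α = 0.16.
α = ln(0.16) / ln(915/2500) = -1.8325815/-1.0051219 ≈ 1.8232.

α ≈ 1.8232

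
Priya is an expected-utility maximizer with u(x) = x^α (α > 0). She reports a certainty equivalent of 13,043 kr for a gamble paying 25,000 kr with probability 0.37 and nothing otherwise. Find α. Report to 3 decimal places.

α ≈ 1.528

EU(lottery) = 0.37·25000^α + 0.63·0 = 0.37·25000^α.
Setting u(13043) equal to that: 13043^α = 0.37·25000^α ⇒ (13043/25000)^α = 0.37.
Taking logs: α·ln(13043/25000) = ln(0.37), so α = -0.994252 / -0.650624 ≈ 1.528.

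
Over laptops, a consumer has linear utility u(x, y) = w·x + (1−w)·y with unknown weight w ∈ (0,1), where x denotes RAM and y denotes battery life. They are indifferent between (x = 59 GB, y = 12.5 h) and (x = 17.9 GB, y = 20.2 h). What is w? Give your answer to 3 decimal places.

w = 0.158

Equating utilities: w·59 + (1−w)·12.5 = w·17.9 + (1−w)·20.2.
Collecting terms: w·41.1 = (1−w)·7.7.
Hence w = 7.7/(41.1+7.7) = 7.7/48.8 = 0.158.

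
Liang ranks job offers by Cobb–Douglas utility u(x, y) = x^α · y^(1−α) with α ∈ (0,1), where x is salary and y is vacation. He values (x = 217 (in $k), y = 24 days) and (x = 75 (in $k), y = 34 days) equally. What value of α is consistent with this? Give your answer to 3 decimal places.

α ≈ 0.247

Set the two utilities equal: 217^α·24^(1−α) = 75^α·34^(1−α).
Taking logs: α·ln 217 + (1−α)·ln 24 = α·ln 75 + (1−α)·ln 34, i.e. α·1.062409 = (1−α)·0.348307.
So α/(1−α) = (0.348307)/(1.062409) = 0.327846, and α = 0.327846/1.327846 ≈ 0.247.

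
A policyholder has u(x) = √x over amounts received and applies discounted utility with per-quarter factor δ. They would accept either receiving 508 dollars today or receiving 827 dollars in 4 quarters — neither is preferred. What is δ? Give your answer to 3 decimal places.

δ ≈ 0.941

Indifference means u(508) = δ^4 · u(827), so δ^4 = u(508)/u(827).
Since u(x) = √x, δ^4 = √(508/827) = 0.78375.
Hence δ = (0.78375)^(1/4) = 0.94090.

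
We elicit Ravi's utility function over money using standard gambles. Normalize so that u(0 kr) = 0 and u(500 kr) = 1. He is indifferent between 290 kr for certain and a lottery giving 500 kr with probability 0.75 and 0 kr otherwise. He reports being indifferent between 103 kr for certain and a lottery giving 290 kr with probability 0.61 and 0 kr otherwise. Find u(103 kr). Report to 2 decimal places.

From the first indifference, u(290 kr) = 0.75·u(500 kr) + 0.25·u(0 kr) = 0.75·1 + 0.25·0 = 0.75.
Then u(103 kr) = 0.61·u(290 kr) + 0.39·u(0 kr) = 0.61·0.75 + 0.39·0.00 = 0.4575.

0.46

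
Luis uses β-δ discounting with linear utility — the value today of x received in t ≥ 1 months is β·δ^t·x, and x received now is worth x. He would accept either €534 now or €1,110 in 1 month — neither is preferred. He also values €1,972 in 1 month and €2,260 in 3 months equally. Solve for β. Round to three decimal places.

From the later pair, β·δ^1·1972 = β·δ^3·2260; dividing through, δ^2 = 1972/2260 = 0.87257, so δ = 0.93411.
Now use the now-vs-future pair: 534 = β·δ·1110 gives β = 534/(0.93411·1110) ≈ 0.515.

β ≈ 0.515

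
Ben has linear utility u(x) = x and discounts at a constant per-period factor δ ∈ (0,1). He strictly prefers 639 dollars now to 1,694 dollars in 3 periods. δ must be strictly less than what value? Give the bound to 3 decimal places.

δ < 0.723

Comparing present values: 639 > δ^3·1694.
So δ^3 < 639/1694 = 0.37721; taking the cube root of both positive sides preserves the inequality.
δ < 0.37721^(1/3) = 0.723.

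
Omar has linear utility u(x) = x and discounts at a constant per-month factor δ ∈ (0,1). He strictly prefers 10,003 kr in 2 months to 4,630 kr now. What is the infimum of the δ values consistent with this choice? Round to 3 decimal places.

δ > 0.680

Comparing present values: 4630 < δ^2·10003.
Hence δ^2 > 4630/10003 = 0.46286, and x ↦ x^(1/2) is increasing on (0,∞).
δ > (4630/10003)^(1/2) ≈ 0.680.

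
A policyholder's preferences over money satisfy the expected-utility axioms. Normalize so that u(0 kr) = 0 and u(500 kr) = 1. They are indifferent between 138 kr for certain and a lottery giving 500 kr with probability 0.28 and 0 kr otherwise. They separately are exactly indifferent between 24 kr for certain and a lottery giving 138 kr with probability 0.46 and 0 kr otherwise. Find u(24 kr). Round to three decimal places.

The first gamble pins u(138 kr): it must equal 0.28·1 + 0.72·0 = 0.28.
Chaining: u(24 kr) = 0.46·0.28 + 0.54·0.00 = 0.1288.

0.129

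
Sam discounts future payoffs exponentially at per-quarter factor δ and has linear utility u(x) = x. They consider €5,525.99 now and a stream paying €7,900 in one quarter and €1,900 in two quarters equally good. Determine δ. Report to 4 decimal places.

δ ≈ 0.6100

Present value of the stream is 7900·δ + 1900·δ². Indifference gives 7900δ + 1900δ² = 5525.99.
Rearranged: 1900δ² + 7900δ − 5525.99 = 0.
By the quadratic formula (taking the positive root), δ = (−7900 + √104407524.00) / 3800 ≈ 0.6100.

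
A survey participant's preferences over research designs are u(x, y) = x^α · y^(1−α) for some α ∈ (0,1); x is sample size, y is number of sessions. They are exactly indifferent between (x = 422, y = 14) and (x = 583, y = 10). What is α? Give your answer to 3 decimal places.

Set the two utilities equal: 422^α·14^(1−α) = 583^α·10^(1−α).
Taking logs: α·ln 422 + (1−α)·ln 14 = α·ln 583 + (1−α)·ln 10, i.e. α·-0.323182 = (1−α)·-0.336472.
So α/(1−α) = (-0.336472)/(-0.323182) = 1.041122, and α = 1.041122/2.041122 ≈ 0.510.

α ≈ 0.510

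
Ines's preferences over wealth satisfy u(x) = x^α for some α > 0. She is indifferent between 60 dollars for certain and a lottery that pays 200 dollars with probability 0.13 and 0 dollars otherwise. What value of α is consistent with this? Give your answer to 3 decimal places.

The lottery's expected utility is 0.13·u(200) + 0.87·u(0) = 0.13·200^α (since u(0) = 0 for α > 0).
Indifference: 60^α = 0.13·200^α, so (60/200)^α = 0.13.
Take logs: α = ln 0.13 / ln(60/200) ≈ 1.69457.

α ≈ 1.695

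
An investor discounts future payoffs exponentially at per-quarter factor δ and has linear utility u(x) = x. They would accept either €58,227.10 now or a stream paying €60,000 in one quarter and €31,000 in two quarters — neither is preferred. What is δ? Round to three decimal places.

δ ≈ 0.710

The stream is worth 60000δ + 31000δ² today, so 60000δ + 31000δ² = 58227.10.
Rearranged: 31000δ² + 60000δ − 58227.10 = 0.
δ = (−60000 + √(60000² + 4·31000·58227.10)) / (2·31000) = (−60000 + √10820160400.00) / 62000 ≈ 0.710.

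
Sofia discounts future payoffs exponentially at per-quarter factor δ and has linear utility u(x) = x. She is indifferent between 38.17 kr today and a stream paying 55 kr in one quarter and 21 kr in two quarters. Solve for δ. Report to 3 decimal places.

δ ≈ 0.570

Equating present values: 38.17 = 55δ + 21δ².
Rearranged: 21δ² + 55δ − 38.17 = 0.
δ = (−55 + √(55² + 4·21·38.17)) / (2·21) = (−55 + √6231.28) / 42 ≈ 0.570.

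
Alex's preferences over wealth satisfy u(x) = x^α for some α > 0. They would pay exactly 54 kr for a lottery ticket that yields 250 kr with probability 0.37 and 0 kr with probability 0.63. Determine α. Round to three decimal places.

The lottery's expected utility is 0.37·u(250) + 0.63·u(0) = 0.37·250^α (since u(0) = 0 for α > 0).
Indifference: 54^α = 0.37·250^α, so (54/250)^α = 0.37.
Taking logs: α·ln(54/250) = ln(0.37), so α = -0.994252 / -1.532477 ≈ 0.649.

α ≈ 0.649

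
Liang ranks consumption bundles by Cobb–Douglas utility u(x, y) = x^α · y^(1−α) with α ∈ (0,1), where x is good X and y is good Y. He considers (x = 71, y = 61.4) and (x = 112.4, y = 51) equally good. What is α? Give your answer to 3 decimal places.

α ≈ 0.288

Indifference: 71^α · 61.4^(1−α) = 112.4^α · 51^(1−α).
(71/112.4)^α = (51/61.4)^(1−α); take logs: α·ln(71/112.4) = (1−α)·ln(51/61.4), i.e. α·-0.459384 = (1−α)·-0.185584.
So α/(1−α) = (-0.185584)/(-0.459384) = 0.403984, and α = 0.403984/1.403984 ≈ 0.288.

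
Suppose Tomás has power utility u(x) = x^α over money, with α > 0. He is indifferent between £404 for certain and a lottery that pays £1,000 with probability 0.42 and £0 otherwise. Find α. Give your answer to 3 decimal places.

α ≈ 0.957

EU(lottery) = 0.42·1000^α + 0.58·0 = 0.42·1000^α.
Setting u(404) equal to that: 404^α = 0.42·1000^α ⇒ (404/1000)^α = 0.42.
Take logs: α = ln 0.42 / ln(404/1000) ≈ 0.95715.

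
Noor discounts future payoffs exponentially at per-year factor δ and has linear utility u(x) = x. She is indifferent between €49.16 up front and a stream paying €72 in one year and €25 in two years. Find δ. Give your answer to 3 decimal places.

δ ≈ 0.570

Equating present values: 49.16 = 72δ + 25δ².
So 25δ² + 72δ − 49.16 = 0.
The positive root is δ = [−72 + √(72² + 4·25·49.16)] / (2·25) = (−72 + 100.499)/50 ≈ 0.570.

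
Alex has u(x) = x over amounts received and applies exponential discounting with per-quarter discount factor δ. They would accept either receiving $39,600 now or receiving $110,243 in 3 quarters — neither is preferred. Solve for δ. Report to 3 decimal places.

δ ≈ 0.711

Equating discounted utilities: u(39600) = δ^3·u(110243) ⇒ δ^3 = u(39600)/u(110243).
With u(x) = x: δ^3 = 39600/110243 = 0.35921.
Hence δ = (0.35921)^(1/3) = 0.71086.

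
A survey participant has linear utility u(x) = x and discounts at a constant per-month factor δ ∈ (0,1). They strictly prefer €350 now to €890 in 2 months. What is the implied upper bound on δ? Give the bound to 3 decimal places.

δ < 0.627

The preference means 350 > δ^2·890.
Dividing by 890: δ^2 < 0.39326. Both sides are positive, so the square root keeps the direction.
δ < (350/890)^(1/2) ≈ 0.627.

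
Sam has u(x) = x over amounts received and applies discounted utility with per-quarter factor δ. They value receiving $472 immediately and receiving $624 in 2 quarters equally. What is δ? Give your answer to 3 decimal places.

The payoff in 2 quarters is discounted by δ^2, so u(472) = δ^2·u(624) and δ^2 = u(472)/u(624).
With u(x) = x: δ^2 = 472/624 = 0.75641.
Taking the square root: δ = 0.75641^(1/2) ≈ 0.870.

δ ≈ 0.870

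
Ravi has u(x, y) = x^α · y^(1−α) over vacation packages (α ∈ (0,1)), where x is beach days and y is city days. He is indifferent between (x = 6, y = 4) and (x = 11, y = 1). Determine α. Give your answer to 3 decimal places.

The Cobb–Douglas utilities coincide, so 6^α·4^(1−α) = 11^α·1^(1−α).
(6/11)^α = (1/4)^(1−α); take logs: α·ln(6/11) = (1−α)·ln(1/4), i.e. α·-0.606136 = (1−α)·-1.386294.
With A = -0.606136 and B = -1.386294: α·A = (1−α)·B, so α = B/(A+B) = -1.386294/-1.992430 ≈ 0.696.

α ≈ 0.696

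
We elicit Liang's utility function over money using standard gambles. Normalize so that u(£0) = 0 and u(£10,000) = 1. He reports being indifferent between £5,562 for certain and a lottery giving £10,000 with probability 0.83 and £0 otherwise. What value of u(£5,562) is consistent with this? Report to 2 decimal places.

0.83

The indifference gives u(£5,562) = 0.83·u(£10,000) + 0.17·u(£0) = 0.83·1 + 0.17·0 = 0.83.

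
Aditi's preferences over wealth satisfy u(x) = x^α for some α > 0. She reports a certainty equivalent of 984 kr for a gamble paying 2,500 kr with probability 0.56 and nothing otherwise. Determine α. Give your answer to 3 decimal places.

α ≈ 0.622

EU(lottery) = 0.56·2500^α + 0.44·0 = 0.56·2500^α.
Indifference: 984^α = 0.56·2500^α, so (984/2500)^α = 0.56.
Taking logs: α·ln(984/2500) = ln(0.56), so α = -0.579818 / -0.932420 ≈ 0.622.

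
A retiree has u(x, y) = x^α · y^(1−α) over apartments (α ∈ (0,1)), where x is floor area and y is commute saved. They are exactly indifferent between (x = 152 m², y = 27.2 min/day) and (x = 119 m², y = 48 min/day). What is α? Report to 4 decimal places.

α ≈ 0.6988

The Cobb–Douglas utilities coincide, so 152^α·27.2^(1−α) = 119^α·48^(1−α).
Taking logs: α·ln 152 + (1−α)·ln 27.2 = α·ln 119 + (1−α)·ln 48, i.e. α·0.2447570 = (1−α)·0.5679840.
So α/(1−α) = (0.5679840)/(0.2447570) = 2.3206037, and α = 2.3206037/3.3206037 ≈ 0.6988.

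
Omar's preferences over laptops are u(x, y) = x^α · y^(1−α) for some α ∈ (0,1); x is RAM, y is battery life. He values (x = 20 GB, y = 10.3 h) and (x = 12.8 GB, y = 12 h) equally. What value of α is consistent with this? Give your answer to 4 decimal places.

α ≈ 0.2550

The Cobb–Douglas utilities coincide, so 20^α·10.3^(1−α) = 12.8^α·12^(1−α).
Taking logs: α·ln 20 + (1−α)·ln 10.3 = α·ln 12.8 + (1−α)·ln 12, i.e. α·0.4462871 = (1−α)·0.1527628.
So α/(1−α) = (0.1527628)/(0.4462871) = 0.3422971, and α = 0.3422971/1.3422971 ≈ 0.2550.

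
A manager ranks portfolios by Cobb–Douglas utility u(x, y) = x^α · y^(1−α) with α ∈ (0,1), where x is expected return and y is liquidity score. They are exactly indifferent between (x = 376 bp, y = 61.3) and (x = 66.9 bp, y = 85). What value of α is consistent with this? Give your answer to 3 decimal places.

Set the two utilities equal: 376^α·61.3^(1−α) = 66.9^α·85^(1−α).
(376/66.9)^α = (85/61.3)^(1−α); take logs: α·ln(376/66.9) = (1−α)·ln(85/61.3), i.e. α·1.726390 = (1−α)·0.326871.
Thus α·(2.053261) = 0.326871, so α = 0.326871/2.053261 ≈ 0.159.

α ≈ 0.159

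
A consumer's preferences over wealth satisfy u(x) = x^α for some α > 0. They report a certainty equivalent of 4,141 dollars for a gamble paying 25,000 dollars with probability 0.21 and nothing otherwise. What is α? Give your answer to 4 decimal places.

The lottery's expected utility is 0.21·u(25000) + 0.79·u(0) = 0.21·25000^α (since u(0) = 0 for α > 0).
Setting u(4141) equal to that: 4141^α = 0.21·25000^α ⇒ (4141/25000)^α = 0.21.
α = ln(0.21) / ln(4141/25000) = -1.5606477/-1.7979385 ≈ 0.8680.

α ≈ 0.8680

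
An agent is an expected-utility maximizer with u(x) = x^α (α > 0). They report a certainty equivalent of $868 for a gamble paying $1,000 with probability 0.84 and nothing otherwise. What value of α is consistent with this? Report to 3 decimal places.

α ≈ 1.232

EU(lottery) = 0.84·1000^α + 0.16·0 = 0.84·1000^α.
Setting u(868) equal to that: 868^α = 0.84·1000^α ⇒ (868/1000)^α = 0.84.
Take logs: α = ln 0.84 / ln(868/1000) ≈ 1.23163.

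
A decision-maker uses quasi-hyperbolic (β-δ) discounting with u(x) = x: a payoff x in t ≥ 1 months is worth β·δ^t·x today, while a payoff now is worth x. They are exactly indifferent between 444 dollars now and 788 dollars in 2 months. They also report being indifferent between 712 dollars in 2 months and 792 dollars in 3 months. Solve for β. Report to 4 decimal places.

From the later pair, β·δ^2·712 = β·δ^3·792; dividing through, δ = 712/792 = 0.89899.
Substituting δ into 444 = β·δ^2·788: β = 444/(636.848) ≈ 0.6972.

β ≈ 0.6972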